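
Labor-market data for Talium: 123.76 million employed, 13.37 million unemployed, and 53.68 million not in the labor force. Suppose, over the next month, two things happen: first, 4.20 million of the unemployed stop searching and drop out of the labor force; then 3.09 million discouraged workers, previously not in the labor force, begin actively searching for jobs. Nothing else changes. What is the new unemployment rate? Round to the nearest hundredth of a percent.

New unemployment rate ≈ 9.01%.

Initially, labor force = 123.76 + 13.37 = 137.13 million, so u = 13.37/137.13 = 9.75%.
After the first change, unemployed and labor force both fall by 4.20 → E = 123.76, U = 9.17, labor force = 132.93 million.
After the second change, unemployed and labor force both rise by 3.09 → E = 123.76, U = 12.26, labor force = 136.02 million.
New unemployment rate = 12.26 / 136.02 = 9.01%.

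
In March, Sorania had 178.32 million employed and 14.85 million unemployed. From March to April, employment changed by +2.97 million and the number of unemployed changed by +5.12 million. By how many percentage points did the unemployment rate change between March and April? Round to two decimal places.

March: labor force = 178.32 + 14.85 = 193.17; u = 14.85/193.17 = 7.69%.
April: labor force = 181.29 + 19.97 = 201.26; u = 19.97/201.26 = 9.92%.
Change = 9.92% − 7.69% = +2.23 pp.

The unemployment rate changed by +2.23 percentage points.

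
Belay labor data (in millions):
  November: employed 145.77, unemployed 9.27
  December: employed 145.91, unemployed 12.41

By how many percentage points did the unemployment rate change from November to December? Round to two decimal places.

The unemployment rate changed by +1.86 percentage points.

November: labor force = 145.77 + 9.27 = 155.04; u = 9.27/155.04 = 5.98%.
December: labor force = 145.91 + 12.41 = 158.32; u = 12.41/158.32 = 7.84%.
Change = 7.84% − 5.98% = +1.86 pp.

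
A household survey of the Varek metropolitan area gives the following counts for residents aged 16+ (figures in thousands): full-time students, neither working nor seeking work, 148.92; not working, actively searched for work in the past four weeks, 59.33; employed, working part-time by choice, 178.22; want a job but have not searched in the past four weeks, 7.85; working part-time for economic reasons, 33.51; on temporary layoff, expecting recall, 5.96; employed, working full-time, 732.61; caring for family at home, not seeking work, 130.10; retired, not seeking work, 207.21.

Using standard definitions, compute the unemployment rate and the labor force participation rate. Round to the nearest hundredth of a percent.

Unemployment rate ≈ 6.47%; labor force participation rate ≈ 67.14%.

Employed = 178.22 + 33.51 + 732.61 = 944.34 thousand (anyone who worked, including part-time for economic reasons, counts as employed).
Unemployed = 59.33 + 5.96 = 65.29 thousand (jobless and actively searching, or on temporary layoff).
Labor force = 944.34 + 65.29 = 1,009.63 thousand.
Not in labor force = 148.92 + 7.85 + 130.10 + 207.21 = 494.08 thousand (those not working and not actively searching are outside the labor force — including those who want a job but have given up searching).
Civilian working-age population = 1,009.63 + 494.08 = 1,503.71 thousand.
Unemployment rate = 65.29 / 1,009.63 = 6.47%.
Labor force participation rate = 1,009.63 / 1,503.71 = 67.14%.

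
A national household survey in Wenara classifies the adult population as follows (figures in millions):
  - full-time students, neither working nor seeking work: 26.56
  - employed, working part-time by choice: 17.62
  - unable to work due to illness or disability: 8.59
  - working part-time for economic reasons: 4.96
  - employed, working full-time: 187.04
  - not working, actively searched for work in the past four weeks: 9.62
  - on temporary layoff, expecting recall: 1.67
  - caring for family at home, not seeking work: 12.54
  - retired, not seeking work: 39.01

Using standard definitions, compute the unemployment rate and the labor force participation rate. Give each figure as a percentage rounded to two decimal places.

Employed = 17.62 + 4.96 + 187.04 = 209.62 million (anyone who worked, including part-time for economic reasons, counts as employed).
Unemployed = 9.62 + 1.67 = 11.29 million (jobless and actively searching, or on temporary layoff).
Labor force = 209.62 + 11.29 = 220.91 million.
Not in labor force = 26.56 + 8.59 + 12.54 + 39.01 = 86.70 million (those not working and not actively searching are outside the labor force).
Civilian working-age population = 220.91 + 86.70 = 307.61 million.
Unemployment rate = 11.29 / 220.91 = 5.11%.
Labor force participation rate = 220.91 / 307.61 = 71.81%.

Unemployment rate ≈ 5.11%; labor force participation rate ≈ 71.81%.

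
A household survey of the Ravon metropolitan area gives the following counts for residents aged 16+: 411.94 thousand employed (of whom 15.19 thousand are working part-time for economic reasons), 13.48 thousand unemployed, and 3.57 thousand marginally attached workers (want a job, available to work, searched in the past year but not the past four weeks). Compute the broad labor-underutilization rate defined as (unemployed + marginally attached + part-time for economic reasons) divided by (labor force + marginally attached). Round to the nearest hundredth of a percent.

Broad underutilization rate ≈ 7.52%.

Labor force = 411.94 + 13.48 = 425.42 thousand.
Numerator = 13.48 + 3.57 + 15.19 = 32.24 thousand.
Denominator = 425.42 + 3.57 = 428.99 thousand.
Broad rate = 32.24 / 428.99 = 7.52%.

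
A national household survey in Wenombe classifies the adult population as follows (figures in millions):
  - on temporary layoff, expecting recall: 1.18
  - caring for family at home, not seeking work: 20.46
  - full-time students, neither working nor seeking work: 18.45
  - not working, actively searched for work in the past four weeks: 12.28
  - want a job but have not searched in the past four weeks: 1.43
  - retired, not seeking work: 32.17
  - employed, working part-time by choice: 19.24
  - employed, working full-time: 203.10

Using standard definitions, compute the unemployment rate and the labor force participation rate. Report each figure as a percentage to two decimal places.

Employed = 19.24 + 203.10 = 222.34 million.
Unemployed = 1.18 + 12.28 = 13.46 million (jobless and actively searching, or on temporary layoff).
Labor force = 222.34 + 13.46 = 235.80 million.
Not in labor force = 20.46 + 18.45 + 1.43 + 32.17 = 72.51 million (those not working and not actively searching are outside the labor force — including those who want a job but have given up searching).
Civilian working-age population = 235.80 + 72.51 = 308.31 million.
Unemployment rate = 13.46 / 235.80 = 5.71%.
Labor force participation rate = 235.80 / 308.31 = 76.48%.

Unemployment rate ≈ 5.71%; labor force participation rate ≈ 76.48%.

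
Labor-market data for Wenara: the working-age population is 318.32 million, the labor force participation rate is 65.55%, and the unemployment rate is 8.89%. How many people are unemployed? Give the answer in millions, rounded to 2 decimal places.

About 18.55 million are unemployed.

Labor force = 0.6555 × 318.32 = 208.66 million.
Unemployed = 0.0889 × 208.66 ≈ 18.55 million.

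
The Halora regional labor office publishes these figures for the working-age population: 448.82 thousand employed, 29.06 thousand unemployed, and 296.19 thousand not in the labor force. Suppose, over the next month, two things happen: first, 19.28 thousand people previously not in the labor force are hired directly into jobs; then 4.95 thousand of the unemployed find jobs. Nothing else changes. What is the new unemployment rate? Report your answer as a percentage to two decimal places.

New unemployment rate ≈ 4.85%.

Initially, labor force = 448.82 + 29.06 = 477.88 thousand, so u = 29.06/477.88 = 6.08%.
After the first change, employed and labor force both rise by 19.28; unemployed unchanged → E = 468.10, U = 29.06, labor force = 497.16 thousand.
After the second change, unemployed falls and employed rises by 4.95; labor force unchanged → E = 473.05, U = 24.11, labor force = 497.16 thousand.
New unemployment rate = 24.11 / 497.16 = 4.85%.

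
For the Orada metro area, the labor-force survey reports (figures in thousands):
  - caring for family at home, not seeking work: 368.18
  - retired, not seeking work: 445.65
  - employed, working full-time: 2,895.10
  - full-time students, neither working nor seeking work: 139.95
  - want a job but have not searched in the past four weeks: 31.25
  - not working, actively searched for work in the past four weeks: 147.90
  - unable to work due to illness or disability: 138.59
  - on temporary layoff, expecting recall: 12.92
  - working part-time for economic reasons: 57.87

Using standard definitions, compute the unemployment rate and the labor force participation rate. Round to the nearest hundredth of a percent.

Employed = 2,895.10 + 57.87 = 2,952.97 thousand (anyone who worked, including part-time for economic reasons, counts as employed).
Unemployed = 147.90 + 12.92 = 160.82 thousand (jobless and actively searching, or on temporary layoff).
Labor force = 2,952.97 + 160.82 = 3,113.79 thousand.
Not in labor force = 368.18 + 445.65 + 139.95 + 31.25 + 138.59 = 1,123.62 thousand (those not working and not actively searching are outside the labor force — including those who want a job but have given up searching).
Civilian working-age population = 3,113.79 + 1,123.62 = 4,237.41 thousand.
Unemployment rate = 160.82 / 3,113.79 = 5.16%.
Labor force participation rate = 3,113.79 / 4,237.41 = 73.48%.

Unemployment rate ≈ 5.16%; labor force participation rate ≈ 73.48%.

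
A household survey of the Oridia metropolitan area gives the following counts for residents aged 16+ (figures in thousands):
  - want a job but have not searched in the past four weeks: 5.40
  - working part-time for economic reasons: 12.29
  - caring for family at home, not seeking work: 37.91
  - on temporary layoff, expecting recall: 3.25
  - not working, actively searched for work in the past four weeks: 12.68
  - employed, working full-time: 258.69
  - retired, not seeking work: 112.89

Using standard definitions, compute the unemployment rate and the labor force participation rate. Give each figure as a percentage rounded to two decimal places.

Unemployment rate ≈ 5.55%; labor force participation rate ≈ 64.75%.

Employed = 12.29 + 258.69 = 270.98 thousand (anyone who worked, including part-time for economic reasons, counts as employed).
Unemployed = 3.25 + 12.68 = 15.93 thousand (jobless and actively searching, or on temporary layoff).
Labor force = 270.98 + 15.93 = 286.91 thousand.
Not in labor force = 5.40 + 37.91 + 112.89 = 156.20 thousand (those not working and not actively searching are outside the labor force — including those who want a job but have given up searching).
Civilian working-age population = 286.91 + 156.20 = 443.11 thousand.
Unemployment rate = 15.93 / 286.91 = 5.55%.
Labor force participation rate = 286.91 / 443.11 = 64.75%.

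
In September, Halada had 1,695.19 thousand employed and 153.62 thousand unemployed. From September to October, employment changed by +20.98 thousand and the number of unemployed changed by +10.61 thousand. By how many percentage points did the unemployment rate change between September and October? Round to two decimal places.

The unemployment rate changed by +0.42 percentage points.

September: labor force = 1,695.19 + 153.62 = 1,848.81; u = 153.62/1,848.81 = 8.31%.
October: labor force = 1,716.17 + 164.23 = 1,880.40; u = 164.23/1,880.40 = 8.73%.
Change = 8.73% − 8.31% = +0.42 pp.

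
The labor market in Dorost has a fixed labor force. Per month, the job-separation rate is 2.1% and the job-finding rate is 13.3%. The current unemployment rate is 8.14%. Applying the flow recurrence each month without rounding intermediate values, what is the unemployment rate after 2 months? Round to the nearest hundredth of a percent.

With a fixed labor force, u_{t+1} = u_t + s·(1−u_t) − f·u_t = u_t·(1−s−f) + s.
Here 1−s−f = 0.846 and s = 0.021.
u_1 = 0.081400 × 0.846 + 0.021 = 0.089864.
u_2 = 0.089864 × 0.846 + 0.021 = 0.097025.

Unemployment rate after two months ≈ 9.70%.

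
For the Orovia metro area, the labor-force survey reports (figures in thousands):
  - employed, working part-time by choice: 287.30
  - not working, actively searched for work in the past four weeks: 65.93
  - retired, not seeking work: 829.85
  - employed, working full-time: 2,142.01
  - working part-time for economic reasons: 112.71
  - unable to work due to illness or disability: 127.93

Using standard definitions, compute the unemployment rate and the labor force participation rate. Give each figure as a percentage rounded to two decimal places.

Employed = 287.30 + 2,142.01 + 112.71 = 2,542.02 thousand (anyone who worked, including part-time for economic reasons, counts as employed).
Unemployed = 65.93 thousand.
Labor force = 2,542.02 + 65.93 = 2,607.95 thousand.
Not in labor force = 829.85 + 127.93 = 957.78 thousand (those not working and not actively searching are outside the labor force).
Civilian working-age population = 2,607.95 + 957.78 = 3,565.73 thousand.
Unemployment rate = 65.93 / 2,607.95 = 2.53%.
Labor force participation rate = 2,607.95 / 3,565.73 = 73.14%.

Unemployment rate ≈ 2.53%; labor force participation rate ≈ 73.14%.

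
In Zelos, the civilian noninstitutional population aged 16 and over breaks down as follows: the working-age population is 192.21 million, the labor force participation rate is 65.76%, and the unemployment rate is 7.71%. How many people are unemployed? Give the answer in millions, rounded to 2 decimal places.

About 9.75 million are unemployed.

Labor force = 0.6576 × 192.21 = 126.40 million.
Unemployed = 0.0771 × 126.40 ≈ 9.75 million.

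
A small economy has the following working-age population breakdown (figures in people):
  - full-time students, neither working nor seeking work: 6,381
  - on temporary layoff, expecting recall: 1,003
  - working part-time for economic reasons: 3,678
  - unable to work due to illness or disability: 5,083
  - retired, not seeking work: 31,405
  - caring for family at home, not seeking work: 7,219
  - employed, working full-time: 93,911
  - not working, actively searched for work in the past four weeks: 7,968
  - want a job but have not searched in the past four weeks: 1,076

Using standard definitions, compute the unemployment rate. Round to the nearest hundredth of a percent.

Unemployment rate ≈ 8.42%.

Employed = 3,678 + 93,911 = 97,589 (anyone who worked, including part-time for economic reasons, counts as employed).
Unemployed = 1,003 + 7,968 = 8,971 (jobless and actively searching, or on temporary layoff).
Labor force = 97,589 + 8,971 = 106,560.
Unemployment rate = 8,971 / 106,560 = 8.42%.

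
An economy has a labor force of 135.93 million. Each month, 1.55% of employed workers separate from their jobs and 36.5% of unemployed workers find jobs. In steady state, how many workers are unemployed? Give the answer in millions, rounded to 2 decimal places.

About 5.54 million are unemployed in steady state.

Steady-state unemployment rate u* = s/(s+f) = 1.55/(1.55+36.5) = 0.040736.
Unemployed = u* × labor force = 0.040736 × 135.93 ≈ 5.54 million.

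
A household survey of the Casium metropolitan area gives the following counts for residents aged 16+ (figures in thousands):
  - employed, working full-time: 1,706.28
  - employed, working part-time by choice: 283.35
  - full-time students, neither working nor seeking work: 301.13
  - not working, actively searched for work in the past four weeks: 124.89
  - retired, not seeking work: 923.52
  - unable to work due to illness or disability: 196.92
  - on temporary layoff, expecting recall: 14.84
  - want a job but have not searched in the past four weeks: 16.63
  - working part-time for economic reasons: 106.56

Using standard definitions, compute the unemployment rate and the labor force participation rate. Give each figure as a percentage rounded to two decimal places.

Employed = 1,706.28 + 283.35 + 106.56 = 2,096.19 thousand (anyone who worked, including part-time for economic reasons, counts as employed).
Unemployed = 124.89 + 14.84 = 139.73 thousand (jobless and actively searching, or on temporary layoff).
Labor force = 2,096.19 + 139.73 = 2,235.92 thousand.
Not in labor force = 301.13 + 923.52 + 196.92 + 16.63 = 1,438.20 thousand (those not working and not actively searching are outside the labor force — including those who want a job but have given up searching).
Civilian working-age population = 2,235.92 + 1,438.20 = 3,674.12 thousand.
Unemployment rate = 139.73 / 2,235.92 = 6.25%.
Labor force participation rate = 2,235.92 / 3,674.12 = 60.86%.

Unemployment rate ≈ 6.25%; labor force participation rate ≈ 60.86%.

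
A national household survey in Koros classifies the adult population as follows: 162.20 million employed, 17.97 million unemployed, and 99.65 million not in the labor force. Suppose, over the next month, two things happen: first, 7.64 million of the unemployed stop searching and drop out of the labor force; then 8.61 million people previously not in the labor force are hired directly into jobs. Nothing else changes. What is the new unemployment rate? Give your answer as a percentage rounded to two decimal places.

Initially, labor force = 162.20 + 17.97 = 180.17 million, so u = 17.97/180.17 = 9.97%.
After the first change, unemployed and labor force both fall by 7.64 → E = 162.20, U = 10.33, labor force = 172.53 million.
After the second change, employed and labor force both rise by 8.61; unemployed unchanged → E = 170.81, U = 10.33, labor force = 181.14 million.
New unemployment rate = 10.33 / 181.14 = 5.70%.

New unemployment rate ≈ 5.70%.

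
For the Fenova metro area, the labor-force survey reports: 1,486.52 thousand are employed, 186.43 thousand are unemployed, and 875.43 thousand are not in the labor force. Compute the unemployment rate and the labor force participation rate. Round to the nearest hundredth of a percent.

Unemployment rate ≈ 11.14%; labor force participation rate ≈ 65.65%.

Labor force = employed + unemployed = 1,486.52 + 186.43 = 1,672.95 thousand.
Working-age population = 1,672.95 + 875.43 = 2,548.38 thousand.
Unemployment rate = 186.43 / 1,672.95 = 11.14%.
Labor force participation rate = 1,672.95 / 2,548.38 = 65.65%.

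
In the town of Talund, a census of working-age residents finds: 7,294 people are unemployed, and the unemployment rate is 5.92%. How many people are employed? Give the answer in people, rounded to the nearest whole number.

About 115,915 are employed.

Labor force = U / u = 7,294 / 0.0592 ≈ 123,209.
Employed = labor force − unemployed = 123,209 − 7,294 = 115,915.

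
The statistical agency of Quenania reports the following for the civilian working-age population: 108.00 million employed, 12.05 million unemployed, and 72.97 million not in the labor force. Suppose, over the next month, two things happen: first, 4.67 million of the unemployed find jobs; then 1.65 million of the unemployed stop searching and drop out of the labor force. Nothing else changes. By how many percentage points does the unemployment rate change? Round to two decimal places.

The unemployment rate changes by −5.20 percentage points.

Initially, labor force = 108.00 + 12.05 = 120.05 million, so u = 12.05/120.05 = 10.04%.
After the first change, unemployed falls and employed rises by 4.67; labor force unchanged → E = 112.67, U = 7.38, labor force = 120.05 million.
After the second change, unemployed and labor force both fall by 1.65 → E = 112.67, U = 5.73, labor force = 118.40 million.
New unemployment rate = 5.73 / 118.40 = 4.84%.
Change = 4.84% − 10.04% = −5.20 percentage points.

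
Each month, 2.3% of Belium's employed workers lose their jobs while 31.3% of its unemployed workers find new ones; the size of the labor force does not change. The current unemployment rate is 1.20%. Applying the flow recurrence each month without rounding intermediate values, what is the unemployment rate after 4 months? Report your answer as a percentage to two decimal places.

With a fixed labor force, u_{t+1} = u_t + s·(1−u_t) − f·u_t = u_t·(1−s−f) + s.
Here 1−s−f = 0.664 and s = 0.023.
u_1 = 0.012000 × 0.664 + 0.023 = 0.030968.
u_2 = 0.030968 × 0.664 + 0.023 = 0.043563.
u_3 = 0.043563 × 0.664 + 0.023 = 0.051926.
u_4 = 0.051926 × 0.664 + 0.023 = 0.057479.

Unemployment rate after four months ≈ 5.75%.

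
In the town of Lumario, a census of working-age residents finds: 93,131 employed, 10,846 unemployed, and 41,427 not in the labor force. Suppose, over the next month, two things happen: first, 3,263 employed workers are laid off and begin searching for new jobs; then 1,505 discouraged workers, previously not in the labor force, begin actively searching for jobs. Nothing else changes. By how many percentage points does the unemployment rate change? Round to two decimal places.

The unemployment rate changes by +4.37 percentage points.

Initially, labor force = 93,131 + 10,846 = 103,977, so u = 10,846/103,977 = 10.43%.
After the first change, employed falls and unemployed rises by 3,263; labor force unchanged → E = 89,868, U = 14,109, labor force = 103,977.
After the second change, unemployed and labor force both rise by 1,505 → E = 89,868, U = 15,614, labor force = 105,482.
New unemployment rate = 15,614 / 105,482 = 14.80%.
Change = 14.80% − 10.43% = +4.37 percentage points.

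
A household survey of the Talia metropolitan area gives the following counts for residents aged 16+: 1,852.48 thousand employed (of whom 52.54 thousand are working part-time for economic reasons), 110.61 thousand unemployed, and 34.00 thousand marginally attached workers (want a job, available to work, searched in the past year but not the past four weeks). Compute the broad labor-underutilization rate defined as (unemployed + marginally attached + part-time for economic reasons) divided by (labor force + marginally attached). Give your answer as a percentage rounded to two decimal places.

Broad underutilization rate ≈ 9.87%.

Labor force = 1,852.48 + 110.61 = 1,963.09 thousand.
Numerator = 110.61 + 34.00 + 52.54 = 197.15 thousand.
Denominator = 1,963.09 + 34.00 = 1,997.09 thousand.
Broad rate = 197.15 / 1,997.09 = 9.87%.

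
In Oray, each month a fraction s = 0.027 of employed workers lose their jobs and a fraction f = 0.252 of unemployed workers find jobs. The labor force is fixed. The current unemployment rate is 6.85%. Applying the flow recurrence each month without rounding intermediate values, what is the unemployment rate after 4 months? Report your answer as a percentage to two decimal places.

With a fixed labor force, u_{t+1} = u_t + s·(1−u_t) − f·u_t = u_t·(1−s−f) + s.
Here 1−s−f = 0.721 and s = 0.027.
u_1 = 0.068500 × 0.721 + 0.027 = 0.076388.
u_2 = 0.076388 × 0.721 + 0.027 = 0.082076.
u_3 = 0.082076 × 0.721 + 0.027 = 0.086177.
u_4 = 0.086177 × 0.721 + 0.027 = 0.089134.

Unemployment rate after four months ≈ 8.91%.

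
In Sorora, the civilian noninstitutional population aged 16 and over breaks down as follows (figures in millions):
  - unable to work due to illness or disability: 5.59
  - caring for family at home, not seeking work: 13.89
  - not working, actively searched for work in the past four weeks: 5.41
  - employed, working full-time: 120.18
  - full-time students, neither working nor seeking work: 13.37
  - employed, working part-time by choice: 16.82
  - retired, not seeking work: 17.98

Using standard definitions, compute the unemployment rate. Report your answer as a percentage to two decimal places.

Unemployment rate ≈ 3.80%.

Employed = 120.18 + 16.82 = 137.00 million.
Unemployed = 5.41 million.
Labor force = 137.00 + 5.41 = 142.41 million.
Unemployment rate = 5.41 / 142.41 = 3.80%.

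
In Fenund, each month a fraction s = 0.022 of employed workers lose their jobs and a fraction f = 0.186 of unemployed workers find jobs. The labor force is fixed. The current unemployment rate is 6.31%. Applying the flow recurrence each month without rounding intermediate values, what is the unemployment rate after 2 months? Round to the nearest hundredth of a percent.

With a fixed labor force, u_{t+1} = u_t + s·(1−u_t) − f·u_t = u_t·(1−s−f) + s.
Here 1−s−f = 0.792 and s = 0.022.
u_1 = 0.063100 × 0.792 + 0.022 = 0.071975.
u_2 = 0.071975 × 0.792 + 0.022 = 0.079004.

Unemployment rate after two months ≈ 7.90%.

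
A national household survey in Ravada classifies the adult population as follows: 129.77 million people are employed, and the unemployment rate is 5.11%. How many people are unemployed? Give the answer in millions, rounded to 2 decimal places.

About 6.99 million are unemployed.

Let U be the number unemployed. The labor force is E + U, and U/(E+U) = 0.0511.
So U = 0.0511 × 129.77 / (1 − 0.0511) = 6.6312 / 0.9489 ≈ 6.99 million.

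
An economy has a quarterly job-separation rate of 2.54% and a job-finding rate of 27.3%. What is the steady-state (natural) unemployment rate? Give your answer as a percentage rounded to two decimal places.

Steady-state unemployment rate ≈ 8.51%.

At steady state the flows balance: s·E = f·U, so U/(E+U) = s/(s+f).
u* = 2.54 / (2.54 + 27.3) = 2.54 / 29.84 = 8.51%.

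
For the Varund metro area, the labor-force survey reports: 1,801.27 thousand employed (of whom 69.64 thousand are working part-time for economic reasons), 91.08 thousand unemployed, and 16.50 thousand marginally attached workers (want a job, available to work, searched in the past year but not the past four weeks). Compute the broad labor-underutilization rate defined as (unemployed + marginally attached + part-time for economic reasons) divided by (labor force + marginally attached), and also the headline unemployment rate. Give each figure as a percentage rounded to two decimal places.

Broad underutilization rate ≈ 9.28%; headline unemployment rate ≈ 4.81%.

Labor force = 1,801.27 + 91.08 = 1,892.35 thousand.
Numerator = 91.08 + 16.50 + 69.64 = 177.22 thousand.
Denominator = 1,892.35 + 16.50 = 1,908.85 thousand.
Broad rate = 177.22 / 1,908.85 = 9.28%.
Headline unemployment rate = 91.08 / 1,892.35 = 4.81%.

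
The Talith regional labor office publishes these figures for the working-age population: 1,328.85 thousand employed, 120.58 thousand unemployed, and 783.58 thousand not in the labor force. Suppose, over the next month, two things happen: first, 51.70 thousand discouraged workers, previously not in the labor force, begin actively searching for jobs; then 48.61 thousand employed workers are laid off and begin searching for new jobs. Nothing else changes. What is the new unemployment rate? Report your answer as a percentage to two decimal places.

New unemployment rate ≈ 14.71%.

Initially, labor force = 1,328.85 + 120.58 = 1,449.43 thousand, so u = 120.58/1,449.43 = 8.32%.
After the first change, unemployed and labor force both rise by 51.70 → E = 1,328.85, U = 172.28, labor force = 1,501.13 thousand.
After the second change, employed falls and unemployed rises by 48.61; labor force unchanged → E = 1,280.24, U = 220.89, labor force = 1,501.13 thousand.
New unemployment rate = 220.89 / 1,501.13 = 14.71%.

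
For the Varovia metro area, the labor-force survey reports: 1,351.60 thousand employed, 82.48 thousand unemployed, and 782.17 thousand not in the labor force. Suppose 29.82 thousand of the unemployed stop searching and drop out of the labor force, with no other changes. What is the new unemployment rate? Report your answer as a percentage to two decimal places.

Initially, labor force = 1,351.60 + 82.48 = 1,434.08 thousand, so u = 82.48/1,434.08 = 5.75%.
After the change, unemployed and labor force both fall by 29.82 → E = 1,351.60, U = 52.66, labor force = 1,404.26 thousand.
New unemployment rate = 52.66 / 1,404.26 = 3.75%.

New unemployment rate ≈ 3.75%.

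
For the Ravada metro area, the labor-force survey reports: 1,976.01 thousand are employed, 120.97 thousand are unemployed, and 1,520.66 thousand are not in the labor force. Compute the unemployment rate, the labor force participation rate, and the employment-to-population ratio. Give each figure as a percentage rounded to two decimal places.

Unemployment rate ≈ 5.77%; labor force participation rate ≈ 57.97%; employment-population ratio ≈ 54.62%.

Labor force = employed + unemployed = 1,976.01 + 120.97 = 2,096.98 thousand.
Working-age population = 2,096.98 + 1,520.66 = 3,617.64 thousand.
Unemployment rate = 120.97 / 2,096.98 = 5.77%.
Labor force participation rate = 2,096.98 / 3,617.64 = 57.97%.
Employment-population ratio = 1,976.01 / 3,617.64 = 54.62%.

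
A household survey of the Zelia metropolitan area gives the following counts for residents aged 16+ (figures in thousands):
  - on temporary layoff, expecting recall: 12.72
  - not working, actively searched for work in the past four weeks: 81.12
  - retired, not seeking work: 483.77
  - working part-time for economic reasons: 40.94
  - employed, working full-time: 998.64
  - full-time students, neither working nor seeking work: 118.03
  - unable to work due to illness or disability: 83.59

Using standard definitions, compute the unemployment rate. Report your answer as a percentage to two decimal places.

Unemployment rate ≈ 8.28%.

Employed = 40.94 + 998.64 = 1,039.58 thousand (anyone who worked, including part-time for economic reasons, counts as employed).
Unemployed = 12.72 + 81.12 = 93.84 thousand (jobless and actively searching, or on temporary layoff).
Labor force = 1,039.58 + 93.84 = 1,133.42 thousand.
Unemployment rate = 93.84 / 1,133.42 = 8.28%.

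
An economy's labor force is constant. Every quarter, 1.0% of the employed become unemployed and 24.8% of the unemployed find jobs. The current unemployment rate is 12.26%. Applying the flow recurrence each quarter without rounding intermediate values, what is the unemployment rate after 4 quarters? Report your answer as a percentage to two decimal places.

With a fixed labor force, u_{t+1} = u_t + s·(1−u_t) − f·u_t = u_t·(1−s−f) + s.
Here 1−s−f = 0.742 and s = 0.010.
u_1 = 0.122600 × 0.742 + 0.010 = 0.100969.
u_2 = 0.100969 × 0.742 + 0.010 = 0.084919.
u_3 = 0.084919 × 0.742 + 0.010 = 0.073010.
u_4 = 0.073010 × 0.742 + 0.010 = 0.064173.

Unemployment rate after four quarters ≈ 6.42%.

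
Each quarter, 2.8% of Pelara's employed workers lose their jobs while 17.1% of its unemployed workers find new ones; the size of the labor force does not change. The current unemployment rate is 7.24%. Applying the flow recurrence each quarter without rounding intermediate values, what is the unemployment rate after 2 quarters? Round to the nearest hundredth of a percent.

Unemployment rate after two quarters ≈ 9.69%.

With a fixed labor force, u_{t+1} = u_t + s·(1−u_t) − f·u_t = u_t·(1−s−f) + s.
Here 1−s−f = 0.801 and s = 0.028.
u_1 = 0.072400 × 0.801 + 0.028 = 0.085992.
u_2 = 0.085992 × 0.801 + 0.028 = 0.096880.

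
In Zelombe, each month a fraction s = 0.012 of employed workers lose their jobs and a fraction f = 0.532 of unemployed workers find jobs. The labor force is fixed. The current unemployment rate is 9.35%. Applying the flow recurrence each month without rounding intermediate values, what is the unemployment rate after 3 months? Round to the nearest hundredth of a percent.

Unemployment rate after three months ≈ 2.88%.

With a fixed labor force, u_{t+1} = u_t + s·(1−u_t) − f·u_t = u_t·(1−s−f) + s.
Here 1−s−f = 0.456 and s = 0.012.
u_1 = 0.093500 × 0.456 + 0.012 = 0.054636.
u_2 = 0.054636 × 0.456 + 0.012 = 0.036914.
u_3 = 0.036914 × 0.456 + 0.012 = 0.028833.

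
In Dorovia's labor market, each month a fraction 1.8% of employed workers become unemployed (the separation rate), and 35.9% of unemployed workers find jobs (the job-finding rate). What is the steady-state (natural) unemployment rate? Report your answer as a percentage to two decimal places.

Steady-state unemployment rate ≈ 4.77%.

At steady state the flows balance: s·E = f·U, so U/(E+U) = s/(s+f).
u* = 1.8 / (1.8 + 35.9) = 1.8 / 37.70 = 4.77%.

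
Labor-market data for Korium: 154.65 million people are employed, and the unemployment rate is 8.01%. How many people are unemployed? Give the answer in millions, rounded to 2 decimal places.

Let U be the number unemployed. The labor force is E + U, and U/(E+U) = 0.0801.
So U = 0.0801 × 154.65 / (1 − 0.0801) = 12.3875 / 0.9199 ≈ 13.47 million.

About 13.47 million are unemployed.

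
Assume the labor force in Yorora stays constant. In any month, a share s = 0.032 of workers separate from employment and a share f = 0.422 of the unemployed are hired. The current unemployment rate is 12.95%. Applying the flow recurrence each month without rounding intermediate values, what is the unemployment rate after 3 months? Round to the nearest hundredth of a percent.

With a fixed labor force, u_{t+1} = u_t + s·(1−u_t) − f·u_t = u_t·(1−s−f) + s.
Here 1−s−f = 0.546 and s = 0.032.
u_1 = 0.129500 × 0.546 + 0.032 = 0.102707.
u_2 = 0.102707 × 0.546 + 0.032 = 0.088078.
u_3 = 0.088078 × 0.546 + 0.032 = 0.080091.

Unemployment rate after three months ≈ 8.01%.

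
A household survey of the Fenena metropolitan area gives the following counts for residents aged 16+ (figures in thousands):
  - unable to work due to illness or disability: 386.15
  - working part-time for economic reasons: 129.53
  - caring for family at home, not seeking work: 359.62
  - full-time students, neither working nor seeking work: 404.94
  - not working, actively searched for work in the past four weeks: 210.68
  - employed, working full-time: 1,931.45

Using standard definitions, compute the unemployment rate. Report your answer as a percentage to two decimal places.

Employed = 129.53 + 1,931.45 = 2,060.98 thousand (anyone who worked, including part-time for economic reasons, counts as employed).
Unemployed = 210.68 thousand.
Labor force = 2,060.98 + 210.68 = 2,271.66 thousand.
Unemployment rate = 210.68 / 2,271.66 = 9.27%.

Unemployment rate ≈ 9.27%.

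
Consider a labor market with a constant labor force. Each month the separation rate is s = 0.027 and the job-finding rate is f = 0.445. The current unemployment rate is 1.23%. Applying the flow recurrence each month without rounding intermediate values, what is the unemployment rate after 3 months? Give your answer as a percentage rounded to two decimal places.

With a fixed labor force, u_{t+1} = u_t + s·(1−u_t) − f·u_t = u_t·(1−s−f) + s.
Here 1−s−f = 0.528 and s = 0.027.
u_1 = 0.012300 × 0.528 + 0.027 = 0.033494.
u_2 = 0.033494 × 0.528 + 0.027 = 0.044685.
u_3 = 0.044685 × 0.528 + 0.027 = 0.050594.

Unemployment rate after three months ≈ 5.06%.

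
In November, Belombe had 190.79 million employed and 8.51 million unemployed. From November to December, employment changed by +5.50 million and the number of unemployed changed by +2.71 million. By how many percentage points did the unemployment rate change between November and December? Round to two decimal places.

The unemployment rate changed by +1.14 percentage points.

November: labor force = 190.79 + 8.51 = 199.30; u = 8.51/199.30 = 4.27%.
December: labor force = 196.29 + 11.22 = 207.51; u = 11.22/207.51 = 5.41%.
Change = 5.41% − 4.27% = +1.14 pp.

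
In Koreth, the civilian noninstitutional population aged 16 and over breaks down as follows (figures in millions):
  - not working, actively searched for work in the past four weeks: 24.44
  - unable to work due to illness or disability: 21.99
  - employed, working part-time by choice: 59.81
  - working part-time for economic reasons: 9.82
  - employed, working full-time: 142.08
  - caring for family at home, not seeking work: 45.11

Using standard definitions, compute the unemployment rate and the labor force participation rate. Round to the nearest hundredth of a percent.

Employed = 59.81 + 9.82 + 142.08 = 211.71 million (anyone who worked, including part-time for economic reasons, counts as employed).
Unemployed = 24.44 million.
Labor force = 211.71 + 24.44 = 236.15 million.
Not in labor force = 21.99 + 45.11 = 67.10 million (those not working and not actively searching are outside the labor force).
Civilian working-age population = 236.15 + 67.10 = 303.25 million.
Unemployment rate = 24.44 / 236.15 = 10.35%.
Labor force participation rate = 236.15 / 303.25 = 77.87%.

Unemployment rate ≈ 10.35%; labor force participation rate ≈ 77.87%.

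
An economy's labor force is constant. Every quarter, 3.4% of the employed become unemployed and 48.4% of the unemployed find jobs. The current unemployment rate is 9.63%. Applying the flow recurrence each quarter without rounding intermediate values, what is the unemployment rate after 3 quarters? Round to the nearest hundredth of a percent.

Unemployment rate after three quarters ≈ 6.91%.

With a fixed labor force, u_{t+1} = u_t + s·(1−u_t) − f·u_t = u_t·(1−s−f) + s.
Here 1−s−f = 0.482 and s = 0.034.
u_1 = 0.096300 × 0.482 + 0.034 = 0.080417.
u_2 = 0.080417 × 0.482 + 0.034 = 0.072761.
u_3 = 0.072761 × 0.482 + 0.034 = 0.069071.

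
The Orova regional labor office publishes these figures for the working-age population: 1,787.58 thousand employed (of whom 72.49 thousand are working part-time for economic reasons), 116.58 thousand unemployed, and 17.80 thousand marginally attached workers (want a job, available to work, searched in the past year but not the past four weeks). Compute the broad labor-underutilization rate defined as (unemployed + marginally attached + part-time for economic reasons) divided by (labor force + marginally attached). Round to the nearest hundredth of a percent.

Broad underutilization rate ≈ 10.76%.

Labor force = 1,787.58 + 116.58 = 1,904.16 thousand.
Numerator = 116.58 + 17.80 + 72.49 = 206.87 thousand.
Denominator = 1,904.16 + 17.80 = 1,921.96 thousand.
Broad rate = 206.87 / 1,921.96 = 10.76%.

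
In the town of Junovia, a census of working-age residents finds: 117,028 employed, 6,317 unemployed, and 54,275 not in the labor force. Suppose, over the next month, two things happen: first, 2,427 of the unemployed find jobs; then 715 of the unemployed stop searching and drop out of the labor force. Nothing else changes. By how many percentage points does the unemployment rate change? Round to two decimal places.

Initially, labor force = 117,028 + 6,317 = 123,345, so u = 6,317/123,345 = 5.12%.
After the first change, unemployed falls and employed rises by 2,427; labor force unchanged → E = 119,455, U = 3,890, labor force = 123,345.
After the second change, unemployed and labor force both fall by 715 → E = 119,455, U = 3,175, labor force = 122,630.
New unemployment rate = 3,175 / 122,630 = 2.59%.
Change = 2.59% − 5.12% = −2.53 percentage points.

The unemployment rate changes by −2.53 percentage points.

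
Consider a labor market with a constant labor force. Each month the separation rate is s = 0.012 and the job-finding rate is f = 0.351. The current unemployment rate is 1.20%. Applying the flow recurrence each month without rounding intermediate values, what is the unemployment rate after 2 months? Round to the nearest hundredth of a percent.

With a fixed labor force, u_{t+1} = u_t + s·(1−u_t) − f·u_t = u_t·(1−s−f) + s.
Here 1−s−f = 0.637 and s = 0.012.
u_1 = 0.012000 × 0.637 + 0.012 = 0.019644.
u_2 = 0.019644 × 0.637 + 0.012 = 0.024513.

Unemployment rate after two months ≈ 2.45%.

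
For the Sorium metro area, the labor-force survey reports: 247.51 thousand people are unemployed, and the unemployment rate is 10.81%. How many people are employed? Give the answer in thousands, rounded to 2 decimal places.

Labor force = U / u = 247.51 / 0.1081 ≈ 2,289.64 thousand.
Employed = labor force − unemployed = 2,289.64 − 247.51 = 2,042.13 thousand.

About 2,042.13 thousand are employed.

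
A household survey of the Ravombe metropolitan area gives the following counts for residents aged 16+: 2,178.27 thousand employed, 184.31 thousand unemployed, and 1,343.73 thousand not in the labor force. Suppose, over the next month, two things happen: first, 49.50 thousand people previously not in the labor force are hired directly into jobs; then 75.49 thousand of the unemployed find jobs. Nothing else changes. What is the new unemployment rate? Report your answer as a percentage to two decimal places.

Initially, labor force = 2,178.27 + 184.31 = 2,362.58 thousand, so u = 184.31/2,362.58 = 7.80%.
After the first change, employed and labor force both rise by 49.50; unemployed unchanged → E = 2,227.77, U = 184.31, labor force = 2,412.08 thousand.
After the second change, unemployed falls and employed rises by 75.49; labor force unchanged → E = 2,303.26, U = 108.82, labor force = 2,412.08 thousand.
New unemployment rate = 108.82 / 2,412.08 = 4.51%.

New unemployment rate ≈ 4.51%.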